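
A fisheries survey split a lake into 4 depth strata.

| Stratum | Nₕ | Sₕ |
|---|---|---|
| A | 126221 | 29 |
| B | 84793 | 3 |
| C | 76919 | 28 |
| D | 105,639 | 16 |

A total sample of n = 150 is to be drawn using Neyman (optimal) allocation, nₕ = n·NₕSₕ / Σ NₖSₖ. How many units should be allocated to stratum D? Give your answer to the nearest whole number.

A: NₕSₕ = 126221·29 = 3660409
B: NₕSₕ = 84793·3 = 254379
C: NₕSₕ = 76919·28 = 2153732
D: NₕSₕ = 105639·16 = 1690224
Σ NₕSₕ = 7758744.
n_D = 150·1690224/7758744 = 32.677... → 33.

33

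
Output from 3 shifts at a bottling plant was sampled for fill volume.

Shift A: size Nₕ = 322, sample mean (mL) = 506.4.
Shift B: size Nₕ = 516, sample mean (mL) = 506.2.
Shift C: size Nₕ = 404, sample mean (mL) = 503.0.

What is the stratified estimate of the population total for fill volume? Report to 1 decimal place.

627472.0

Population total = Σ Nₕ·x̄ₕ (each stratum's size times its mean).
322·506.4 + 516·506.2 + 404·503.0 = 163060.8 + 261199.2 + 203212 = 627472.0.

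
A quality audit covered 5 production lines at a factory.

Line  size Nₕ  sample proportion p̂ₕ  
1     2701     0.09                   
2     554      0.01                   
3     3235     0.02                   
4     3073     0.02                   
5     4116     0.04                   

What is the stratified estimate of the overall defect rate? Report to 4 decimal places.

N = 2701 + 554 + 3235 + 3073 + 4116 = 13679.
Overall proportion = Σ (Nₕ/N)·p̂ₕ.
Σ Nₕp̂ₕ = 243.09 + 5.54 + 64.7 + 61.46 + 164.64 = 539.43.
539.43 / 13679 = 0.039435... → 0.0394.

0.0394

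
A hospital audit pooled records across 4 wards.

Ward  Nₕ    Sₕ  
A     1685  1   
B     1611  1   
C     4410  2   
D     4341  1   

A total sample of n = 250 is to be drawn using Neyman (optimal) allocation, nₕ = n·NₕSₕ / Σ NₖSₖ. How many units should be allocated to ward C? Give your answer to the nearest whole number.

A: NₕSₕ = 1685·1 = 1685
B: NₕSₕ = 1611·1 = 1611
C: NₕSₕ = 4410·2 = 8820
D: NₕSₕ = 4341·1 = 4341
Σ NₕSₕ = 16457.
n_C = 250·8820/16457 = 133.986... → 134.

134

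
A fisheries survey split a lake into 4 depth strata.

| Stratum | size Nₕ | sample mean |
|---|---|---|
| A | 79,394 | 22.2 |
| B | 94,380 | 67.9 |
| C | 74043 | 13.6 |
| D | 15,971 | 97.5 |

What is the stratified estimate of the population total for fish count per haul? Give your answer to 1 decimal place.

Estimate total by summing Nₕ·x̄ₕ over strata.
79394·22.2 + 94380·67.9 + 74043·13.6 + 15971·97.5 = 1762546.8 + 6408402 + 1006984.8 + 1557172.5 = 10735106.1.

10735106.1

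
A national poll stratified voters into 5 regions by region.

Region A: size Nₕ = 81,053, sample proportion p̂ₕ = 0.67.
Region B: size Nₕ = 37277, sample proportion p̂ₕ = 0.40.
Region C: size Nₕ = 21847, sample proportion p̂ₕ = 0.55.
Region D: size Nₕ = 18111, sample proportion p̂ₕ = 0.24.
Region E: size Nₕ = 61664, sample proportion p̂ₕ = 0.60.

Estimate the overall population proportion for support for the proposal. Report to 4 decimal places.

0.5573

Wₕ = Nₕ/N with N = 219952: 0.3685, 0.1695, 0.0993, 0.0823, 0.2804.
p̂_st = 0.3685·0.67 + 0.1695·0.40 + 0.0993·0.55 + 0.0823·0.24 + 0.2804·0.60 ≈ 0.557291... → 0.5573.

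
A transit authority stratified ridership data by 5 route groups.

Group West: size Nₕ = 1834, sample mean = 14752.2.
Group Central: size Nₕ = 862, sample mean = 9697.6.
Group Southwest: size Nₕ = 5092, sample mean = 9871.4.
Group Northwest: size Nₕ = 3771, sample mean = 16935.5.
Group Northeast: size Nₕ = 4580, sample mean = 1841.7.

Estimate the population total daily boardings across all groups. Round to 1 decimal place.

Population total = Σ Nₕ·x̄ₕ (each stratum's size times its mean).
1834·14752.2 + 862·9697.6 + 5092·9871.4 + 3771·16935.5 + 4580·1841.7 = 27055534.8 + 8359331.2 + 50265168.8 + 63863770.5 + 8434986 = 157978791.3.

157978791.3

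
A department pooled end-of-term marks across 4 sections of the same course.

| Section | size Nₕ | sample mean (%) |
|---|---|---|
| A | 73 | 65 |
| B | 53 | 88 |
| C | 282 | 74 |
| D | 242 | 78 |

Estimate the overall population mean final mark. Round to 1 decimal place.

x̄_st = (Σ Nₕx̄ₕ) / (Σ Nₕ) = (73·65 + 53·88 + 282·74 + 242·78) / 650
= 49153 / 650 = 75.62 → 75.6.

75.6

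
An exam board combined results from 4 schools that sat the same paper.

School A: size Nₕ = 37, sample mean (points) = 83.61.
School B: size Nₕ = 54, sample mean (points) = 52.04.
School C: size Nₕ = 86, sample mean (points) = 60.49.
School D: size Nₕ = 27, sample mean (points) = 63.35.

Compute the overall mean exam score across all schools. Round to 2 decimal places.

N = 204; weights Wₕ = Nₕ/N = (0.1814, 0.2647, 0.4216, 0.1324).
x̄_st = Σ Wₕ·x̄ₕ = 0.1814·83.61 + 0.2647·52.04 + 0.4216·60.49 + 0.1324·63.35 ≈ 62.8251...
→ 62.83.

62.83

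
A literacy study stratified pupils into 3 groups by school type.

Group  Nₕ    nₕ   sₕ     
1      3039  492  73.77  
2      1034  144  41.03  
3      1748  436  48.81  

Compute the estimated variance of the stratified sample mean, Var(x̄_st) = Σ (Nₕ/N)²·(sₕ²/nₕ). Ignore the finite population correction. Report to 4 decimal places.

3.8764

N = 5821; Wₕ = Nₕ/N.
group 1: (3039/5821)²·73.77²/492 = 3.0148150
group 2: (1034/5821)²·41.03²/144 = 0.3688811
group 3: (1748/5821)²·48.81²/436 = 0.4927411
Sum = 3.8764372 → 3.8764.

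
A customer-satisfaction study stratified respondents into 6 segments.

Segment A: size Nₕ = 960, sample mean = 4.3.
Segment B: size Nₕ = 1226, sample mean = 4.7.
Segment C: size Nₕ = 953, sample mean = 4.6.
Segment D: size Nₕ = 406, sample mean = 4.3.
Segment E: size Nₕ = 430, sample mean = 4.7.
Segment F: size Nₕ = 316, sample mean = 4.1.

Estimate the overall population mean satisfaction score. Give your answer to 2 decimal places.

4.51

N = 960 + 1226 + 953 + 406 + 430 + 316 = 4291.
The stratified mean weights each stratum mean by its population share Nₕ/N.
Σ Nₕx̄ₕ = 960·4.3 + 1226·4.7 + 953·4.6 + 406·4.3 + 430·4.7 + 316·4.1 = 4128 + 5762.2 + 4383.8 + 1745.8 + 2021 + 1295.6 = 19336.4.
Divide by N: 19336.4 / 4291 = 4.5063... → 4.51.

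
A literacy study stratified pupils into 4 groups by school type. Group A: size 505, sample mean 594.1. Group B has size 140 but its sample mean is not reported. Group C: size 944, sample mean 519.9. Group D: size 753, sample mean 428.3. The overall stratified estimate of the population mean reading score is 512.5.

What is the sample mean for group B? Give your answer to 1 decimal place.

Σ Nₕx̄ₕ = N·μ, so 140·x̄_B = 2342·512.5 − (505·594.1 + 944·519.9 + 753·428.3).
= 1200275 − 1113316 = 86959.
x̄_B = 86959 / 140 = 621.136... → 621.1.

621.1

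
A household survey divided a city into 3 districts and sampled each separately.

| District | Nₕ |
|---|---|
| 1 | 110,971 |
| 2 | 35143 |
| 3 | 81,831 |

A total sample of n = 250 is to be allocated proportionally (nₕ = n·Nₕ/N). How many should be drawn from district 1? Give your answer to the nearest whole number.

N = 110971 + 35143 + 81831 = 227945.
n_1 = 250·110971/227945 = 121.708... → 122.

122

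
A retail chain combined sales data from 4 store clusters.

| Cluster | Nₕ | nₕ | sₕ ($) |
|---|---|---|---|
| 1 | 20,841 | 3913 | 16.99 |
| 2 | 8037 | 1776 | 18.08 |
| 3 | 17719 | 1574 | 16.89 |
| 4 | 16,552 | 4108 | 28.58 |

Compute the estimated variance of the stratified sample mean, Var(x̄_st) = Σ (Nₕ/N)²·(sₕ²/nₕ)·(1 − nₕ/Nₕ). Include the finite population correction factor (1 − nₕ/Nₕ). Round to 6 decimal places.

N = 63149. Term for each stratum: Wₕ²sₕ²/nₕ·(1−nₕ/Nₕ).
Var(x̄_st) = 0.006526317 + 0.002322515 + 0.013001662 + 0.010270026 = 0.032120520 → 0.032121.

0.032121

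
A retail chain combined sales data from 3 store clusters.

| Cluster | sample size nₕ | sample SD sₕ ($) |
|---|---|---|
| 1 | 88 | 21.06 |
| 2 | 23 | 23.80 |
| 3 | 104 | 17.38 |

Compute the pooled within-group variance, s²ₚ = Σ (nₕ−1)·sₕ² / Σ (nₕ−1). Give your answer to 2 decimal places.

Degrees of freedom: 87 + 22 + 103 = 212.
Σ(nₕ−1)sₕ² = 87·443.5236 + 22·566.44 + 103·302.0644 = 82160.8664.
s²ₚ = 82160.8664 / 212 = 387.5513... → 387.55.

387.55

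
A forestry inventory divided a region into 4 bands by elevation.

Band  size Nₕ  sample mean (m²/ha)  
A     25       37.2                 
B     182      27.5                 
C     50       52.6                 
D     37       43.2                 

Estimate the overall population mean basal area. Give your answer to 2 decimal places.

34.57

N = 294; weights Wₕ = Nₕ/N = (0.0850, 0.6190, 0.1701, 0.1259).
x̄_st = Σ Wₕ·x̄ₕ = 0.0850·37.2 + 0.6190·27.5 + 0.1701·52.6 + 0.1259·43.2 ≈ 34.5694...
→ 34.57.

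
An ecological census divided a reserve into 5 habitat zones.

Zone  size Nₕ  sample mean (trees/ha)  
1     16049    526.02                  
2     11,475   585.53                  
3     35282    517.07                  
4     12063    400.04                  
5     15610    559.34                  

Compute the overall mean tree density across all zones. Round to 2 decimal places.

N = 90479; weights Wₕ = Nₕ/N = (0.1774, 0.1268, 0.3899, 0.1333, 0.1725).
x̄_st = Σ Wₕ·x̄ₕ = 0.1774·526.02 + 0.1268·585.53 + 0.3899·517.07 + 0.1333·400.04 + 0.1725·559.34 ≈ 519.0298...
→ 519.03.

519.03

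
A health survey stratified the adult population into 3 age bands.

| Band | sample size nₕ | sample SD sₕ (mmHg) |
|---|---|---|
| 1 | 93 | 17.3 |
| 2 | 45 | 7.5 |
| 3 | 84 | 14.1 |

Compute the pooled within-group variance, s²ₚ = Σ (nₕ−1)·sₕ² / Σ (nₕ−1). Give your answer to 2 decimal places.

212.38

Degrees of freedom: 92 + 44 + 83 = 219.
Σ(nₕ−1)sₕ² = 92·299.29 + 44·56.25 + 83·198.81 = 46510.91.
s²ₚ = 46510.91 / 219 = 212.3786... → 212.38.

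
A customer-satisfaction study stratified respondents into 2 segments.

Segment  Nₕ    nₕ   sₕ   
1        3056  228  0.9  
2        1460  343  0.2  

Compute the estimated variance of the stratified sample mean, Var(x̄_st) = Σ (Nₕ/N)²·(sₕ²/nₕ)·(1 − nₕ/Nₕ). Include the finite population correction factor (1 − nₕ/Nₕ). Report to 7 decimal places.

0.0015148

N = 4516. Term for each stratum: Wₕ²sₕ²/nₕ·(1−nₕ/Nₕ).
Var(x̄_st) = 0.0015054802 + 0.0000093253 = 0.0015148056 → 0.0015148.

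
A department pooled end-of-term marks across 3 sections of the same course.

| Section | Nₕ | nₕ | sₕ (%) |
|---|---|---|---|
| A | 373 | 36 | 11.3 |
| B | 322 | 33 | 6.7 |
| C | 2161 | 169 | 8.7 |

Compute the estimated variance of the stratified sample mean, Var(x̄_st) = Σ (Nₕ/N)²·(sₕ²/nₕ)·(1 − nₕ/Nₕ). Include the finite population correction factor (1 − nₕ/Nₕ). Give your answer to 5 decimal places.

0.30654

N = 2856; Wₕ = Nₕ/N.
section A: (373/2856)²·11.3²/36·(1 − 36/373) = 0.05466089
section B: (322/2856)²·6.7²/33·(1 − 33/322) = 0.01551933
section C: (2161/2856)²·8.7²/169·(1 − 169/2161) = 0.23636300
Sum = 0.30654322 → 0.30654.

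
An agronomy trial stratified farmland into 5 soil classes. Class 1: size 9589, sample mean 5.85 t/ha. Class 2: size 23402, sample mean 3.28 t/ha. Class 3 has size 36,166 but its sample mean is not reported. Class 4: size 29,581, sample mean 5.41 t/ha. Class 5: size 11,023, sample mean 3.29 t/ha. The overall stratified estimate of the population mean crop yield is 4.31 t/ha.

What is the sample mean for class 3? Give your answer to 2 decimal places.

N = 9589 + 23402 + 36166 + 29581 + 11023 = 109761.
Overall total = μ·N = 4.31·109761 = 473069.91.
Subtract the known strata: 9589·5.85 + 23402·3.28 + 29581·5.41 + 11023·3.29 = 329153.09.
Remaining total for class 3: 473069.91 − 329153.09 = 143916.82.
Divide by its size: 143916.82 / 36166 = 3.9793... → 3.98.

3.98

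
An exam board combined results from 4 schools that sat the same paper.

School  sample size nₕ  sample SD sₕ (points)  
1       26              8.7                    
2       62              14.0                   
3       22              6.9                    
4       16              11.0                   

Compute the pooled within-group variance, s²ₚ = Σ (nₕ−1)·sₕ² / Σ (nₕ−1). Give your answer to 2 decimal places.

1: (26−1)·8.7² = 25·75.69 = 1892.25
2: (62−1)·14.0² = 61·196 = 11956
3: (22−1)·6.9² = 21·47.61 = 999.81
4: (16−1)·11.0² = 15·121 = 1815
Numerator = 16663.06; denominator = Σ(nₕ−1) = 122.
s²ₚ = 16663.06/122 = 136.5825... → 136.58.

136.58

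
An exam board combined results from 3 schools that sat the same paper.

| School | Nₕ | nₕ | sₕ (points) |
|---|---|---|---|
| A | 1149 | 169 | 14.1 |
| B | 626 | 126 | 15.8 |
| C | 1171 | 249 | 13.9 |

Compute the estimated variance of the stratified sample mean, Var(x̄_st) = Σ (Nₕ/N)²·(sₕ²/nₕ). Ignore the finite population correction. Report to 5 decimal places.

0.39100

N = 2946. Term for each stratum: Wₕ²sₕ²/nₕ.
Var(x̄_st) = 0.17894769 + 0.08945957 + 0.12259664 = 0.39100390 → 0.39100.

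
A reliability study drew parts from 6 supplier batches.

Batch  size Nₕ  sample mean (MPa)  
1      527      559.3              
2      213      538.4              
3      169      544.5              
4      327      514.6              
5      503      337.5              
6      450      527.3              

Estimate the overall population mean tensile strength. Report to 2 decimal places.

491.90

x̄_st = (Σ Nₕx̄ₕ) / (Σ Nₕ) = (527·559.3 + 213·538.4 + 169·544.5 + 327·514.6 + 503·337.5 + 450·527.3) / 2189
= 1076772.5 / 2189 = 491.9016... → 491.90.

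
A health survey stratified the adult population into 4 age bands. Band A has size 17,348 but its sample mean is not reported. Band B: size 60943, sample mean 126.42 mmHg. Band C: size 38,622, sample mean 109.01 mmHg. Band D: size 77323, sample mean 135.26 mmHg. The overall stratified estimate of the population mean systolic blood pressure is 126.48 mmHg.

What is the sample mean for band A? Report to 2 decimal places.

126.45

Σ Nₕx̄ₕ = N·μ, so 17348·x̄_A = 194236·126.48 − (60943·126.42 + 38622·109.01 + 77323·135.26).
= 24566969.28 − 22373307.26 = 2193662.02.
x̄_A = 2193662.02 / 17348 = 126.4504... → 126.45.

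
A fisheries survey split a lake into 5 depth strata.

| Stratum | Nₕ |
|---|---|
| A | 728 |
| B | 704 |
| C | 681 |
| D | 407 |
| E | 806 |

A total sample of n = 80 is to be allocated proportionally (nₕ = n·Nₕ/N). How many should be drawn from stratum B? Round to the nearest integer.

17

N = 728 + 704 + 681 + 407 + 806 = 3326.
n_B = 80·704/3326 = 16.933... → 17.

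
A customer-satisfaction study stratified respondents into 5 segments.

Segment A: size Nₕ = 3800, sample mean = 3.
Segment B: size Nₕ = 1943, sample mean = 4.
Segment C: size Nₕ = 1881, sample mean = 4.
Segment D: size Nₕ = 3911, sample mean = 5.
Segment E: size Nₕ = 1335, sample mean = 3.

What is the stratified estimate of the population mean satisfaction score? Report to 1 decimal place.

3.9

N = 12870; weights Wₕ = Nₕ/N = (0.2953, 0.1510, 0.1462, 0.3039, 0.1037).
x̄_st = Σ Wₕ·x̄ₕ = 0.2953·3 + 0.1510·4 + 0.1462·4 + 0.3039·5 + 0.1037·3 ≈ 3.905...
→ 3.9.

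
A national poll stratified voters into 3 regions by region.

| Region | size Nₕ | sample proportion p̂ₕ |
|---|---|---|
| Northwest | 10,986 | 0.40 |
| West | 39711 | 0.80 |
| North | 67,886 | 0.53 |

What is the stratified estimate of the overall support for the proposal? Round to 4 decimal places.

0.6084

Wₕ = Nₕ/N with N = 118583: 0.0926, 0.3349, 0.5725.
p̂_st = 0.0926·0.40 + 0.3349·0.80 + 0.5725·0.53 ≈ 0.608374... → 0.6084.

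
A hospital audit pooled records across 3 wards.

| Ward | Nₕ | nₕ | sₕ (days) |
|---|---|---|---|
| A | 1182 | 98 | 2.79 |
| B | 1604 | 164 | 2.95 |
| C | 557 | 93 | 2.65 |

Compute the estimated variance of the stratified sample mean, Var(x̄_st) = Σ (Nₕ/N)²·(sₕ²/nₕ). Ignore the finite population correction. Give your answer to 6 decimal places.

N = 3343. Term for each stratum: Wₕ²sₕ²/nₕ.
Var(x̄_st) = 0.009929892 + 0.012216201 + 0.002096266 = 0.024242359 → 0.024242.

0.024242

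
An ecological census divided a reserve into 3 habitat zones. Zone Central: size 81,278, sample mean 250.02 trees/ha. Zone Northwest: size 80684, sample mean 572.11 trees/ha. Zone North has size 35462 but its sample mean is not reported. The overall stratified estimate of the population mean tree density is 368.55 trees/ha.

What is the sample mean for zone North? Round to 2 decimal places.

Σ Nₕx̄ₕ = N·μ, so 35462·x̄_North = 197424·368.55 − (81278·250.02 + 80684·572.11).
= 72760615.2 − 66481248.8 = 6279366.4.
x̄_North = 6279366.4 / 35462 = 177.0731... → 177.07.

177.07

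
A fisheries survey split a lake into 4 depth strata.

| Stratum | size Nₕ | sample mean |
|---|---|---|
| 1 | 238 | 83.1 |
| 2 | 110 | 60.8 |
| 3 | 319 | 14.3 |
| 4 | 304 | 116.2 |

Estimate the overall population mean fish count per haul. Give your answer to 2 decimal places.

68.33

x̄_st = (Σ Nₕx̄ₕ) / (Σ Nₕ) = (238·83.1 + 110·60.8 + 319·14.3 + 304·116.2) / 971
= 66352.3 / 971 = 68.3340... → 68.33.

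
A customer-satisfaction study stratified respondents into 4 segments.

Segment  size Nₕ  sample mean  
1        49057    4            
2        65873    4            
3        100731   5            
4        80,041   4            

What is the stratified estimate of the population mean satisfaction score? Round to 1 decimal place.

4.3

N = 49057 + 65873 + 100731 + 80041 = 295702.
The stratified mean weights each stratum mean by its population share Nₕ/N.
Σ Nₕx̄ₕ = 49057·4 + 65873·4 + 100731·5 + 80041·4 = 196228 + 263492 + 503655 + 320164 = 1283539.
Divide by N: 1283539 / 295702 = 4.341... → 4.3.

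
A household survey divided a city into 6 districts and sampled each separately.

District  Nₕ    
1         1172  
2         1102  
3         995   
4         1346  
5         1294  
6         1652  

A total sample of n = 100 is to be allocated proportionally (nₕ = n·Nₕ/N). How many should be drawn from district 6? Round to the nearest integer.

N = 1172 + 1102 + 995 + 1346 + 1294 + 1652 = 7561.
n_6 = 100·1652/7561 = 21.849... → 22.

22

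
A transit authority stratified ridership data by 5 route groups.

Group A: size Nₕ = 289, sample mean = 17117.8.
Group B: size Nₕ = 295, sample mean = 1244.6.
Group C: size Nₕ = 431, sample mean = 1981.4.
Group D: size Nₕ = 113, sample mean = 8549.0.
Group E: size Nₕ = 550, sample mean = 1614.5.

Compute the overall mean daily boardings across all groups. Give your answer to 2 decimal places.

N = 289 + 295 + 431 + 113 + 550 = 1678.
Overall mean = Σ (Nₕ/N)·x̄ₕ — weight by population share, not a simple average.
Σ Nₕx̄ₕ = 289·17117.8 + 295·1244.6 + 431·1981.4 + 113·8549.0 + 550·1614.5 = 4947044.2 + 367157 + 853983.4 + 966037 + 887975 = 8022196.6.
Divide by N: 8022196.6 / 1678 = 4780.8085... → 4780.81.

4780.81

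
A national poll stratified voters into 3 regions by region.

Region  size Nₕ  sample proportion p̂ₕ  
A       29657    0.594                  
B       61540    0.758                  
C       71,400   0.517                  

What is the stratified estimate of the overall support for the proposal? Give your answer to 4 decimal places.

0.6223

Wₕ = Nₕ/N with N = 162597: 0.1824, 0.3785, 0.4391.
p̂_st = 0.1824·0.594 + 0.3785·0.758 + 0.4391·0.517 ≈ 0.622259... → 0.6223.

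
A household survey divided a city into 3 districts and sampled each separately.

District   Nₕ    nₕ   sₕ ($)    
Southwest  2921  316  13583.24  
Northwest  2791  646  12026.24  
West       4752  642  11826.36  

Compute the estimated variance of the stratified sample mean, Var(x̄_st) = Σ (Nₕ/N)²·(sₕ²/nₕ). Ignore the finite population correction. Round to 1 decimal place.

N = 10464; Wₕ = Nₕ/N.
district Southwest: (2921/10464)²·13583.24²/316 = 45497.4774
district Northwest: (2791/10464)²·12026.24²/646 = 15927.6398
district West: (4752/10464)²·11826.36²/642 = 44928.7736
Sum = 106353.8908 → 106353.9.

106353.9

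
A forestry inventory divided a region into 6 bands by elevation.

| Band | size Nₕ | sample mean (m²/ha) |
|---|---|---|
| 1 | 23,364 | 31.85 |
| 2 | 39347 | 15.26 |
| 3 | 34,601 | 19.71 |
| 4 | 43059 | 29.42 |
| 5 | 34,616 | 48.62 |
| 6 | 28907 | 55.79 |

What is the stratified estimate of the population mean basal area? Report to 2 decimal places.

N = 23364 + 39347 + 34601 + 43059 + 34616 + 28907 = 203894.
Weight each subgroup mean by Nₕ/N and sum.
Σ Nₕx̄ₕ = 23364·31.85 + 39347·15.26 + 34601·19.71 + 43059·29.42 + 34616·48.62 + 28907·55.79 = 744143.4 + 600435.22 + 681985.71 + 1266795.78 + 1683029.92 + 1612721.53 = 6589111.56.
Divide by N: 6589111.56 / 203894 = 32.3164... → 32.32.

32.32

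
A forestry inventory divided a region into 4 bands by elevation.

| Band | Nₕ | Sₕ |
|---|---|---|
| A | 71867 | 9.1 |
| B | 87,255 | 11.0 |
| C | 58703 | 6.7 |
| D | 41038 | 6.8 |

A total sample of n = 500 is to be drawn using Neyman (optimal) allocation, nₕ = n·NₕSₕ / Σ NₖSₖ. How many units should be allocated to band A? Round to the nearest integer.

143

A: NₕSₕ = 71867·9.1 = 653989.7
B: NₕSₕ = 87255·11.0 = 959805
C: NₕSₕ = 58703·6.7 = 393310.1
D: NₕSₕ = 41038·6.8 = 279058.4
Σ NₕSₕ = 2286163.2.
n_A = 500·653989.7/2286163.2 = 143.032... → 143.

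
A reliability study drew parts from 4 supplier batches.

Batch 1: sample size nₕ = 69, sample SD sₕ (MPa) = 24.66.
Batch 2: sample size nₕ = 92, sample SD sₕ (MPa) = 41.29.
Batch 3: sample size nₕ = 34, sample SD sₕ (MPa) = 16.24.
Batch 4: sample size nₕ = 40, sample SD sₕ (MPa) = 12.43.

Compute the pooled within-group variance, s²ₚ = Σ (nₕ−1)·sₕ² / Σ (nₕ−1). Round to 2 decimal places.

914.39

Degrees of freedom: 68 + 91 + 33 + 39 = 231.
Σ(nₕ−1)sₕ² = 68·608.1156 + 91·1704.8641 + 33·263.7376 + 39·154.5049 = 211223.5258.
s²ₚ = 211223.5258 / 231 = 914.3876... → 914.39.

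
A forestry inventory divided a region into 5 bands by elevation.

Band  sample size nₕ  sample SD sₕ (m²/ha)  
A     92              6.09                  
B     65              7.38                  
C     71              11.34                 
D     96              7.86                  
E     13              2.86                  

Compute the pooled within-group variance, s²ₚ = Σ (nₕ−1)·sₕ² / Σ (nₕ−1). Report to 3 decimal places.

Degrees of freedom: 91 + 64 + 70 + 95 + 12 = 332.
Σ(nₕ−1)sₕ² = 91·37.0881 + 64·54.4644 + 70·128.5956 + 95·61.7796 + 12·8.1796 = 21829.6479.
s²ₚ = 21829.6479 / 332 = 65.75195... → 65.752.

65.752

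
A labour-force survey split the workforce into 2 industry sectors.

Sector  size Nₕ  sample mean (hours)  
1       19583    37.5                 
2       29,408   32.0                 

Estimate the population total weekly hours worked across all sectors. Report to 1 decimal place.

1675418.5

1: 19583·37.5 = 734362.5
2: 29408·32.0 = 941056
τ̂ = Σ Nₕx̄ₕ = 1675418.5.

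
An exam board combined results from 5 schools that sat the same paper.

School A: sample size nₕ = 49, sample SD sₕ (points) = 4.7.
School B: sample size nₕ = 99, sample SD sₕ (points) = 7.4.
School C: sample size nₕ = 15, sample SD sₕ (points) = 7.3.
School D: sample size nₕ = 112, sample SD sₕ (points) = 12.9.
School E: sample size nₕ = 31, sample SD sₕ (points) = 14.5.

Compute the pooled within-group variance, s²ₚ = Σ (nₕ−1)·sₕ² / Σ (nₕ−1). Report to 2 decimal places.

Degrees of freedom: 48 + 98 + 14 + 111 + 30 = 301.
Σ(nₕ−1)sₕ² = 48·22.09 + 98·54.76 + 14·53.29 + 111·166.41 + 30·210.25 = 31951.87.
s²ₚ = 31951.87 / 301 = 106.1524... → 106.15.

106.15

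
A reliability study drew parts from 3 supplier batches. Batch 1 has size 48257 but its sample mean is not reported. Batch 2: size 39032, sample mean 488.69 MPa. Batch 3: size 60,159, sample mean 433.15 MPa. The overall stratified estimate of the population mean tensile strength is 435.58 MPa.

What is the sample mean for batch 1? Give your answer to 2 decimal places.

395.65

N = 48257 + 39032 + 60159 = 147448.
Overall total = μ·N = 435.58·147448 = 64225399.84.
Subtract the known strata: 39032·488.69 + 60159·433.15 = 45132418.93.
Remaining total for batch 1: 64225399.84 − 45132418.93 = 19092980.91.
Divide by its size: 19092980.91 / 48257 = 395.6520... → 395.65.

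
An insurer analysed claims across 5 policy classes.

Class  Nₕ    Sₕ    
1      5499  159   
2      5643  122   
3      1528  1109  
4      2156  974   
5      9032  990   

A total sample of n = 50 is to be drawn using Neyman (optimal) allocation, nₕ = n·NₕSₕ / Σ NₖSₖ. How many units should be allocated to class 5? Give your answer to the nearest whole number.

Σ NₕSₕ = 5499·159 + 5643·122 + 1528·1109 + 2156·974 + 9032·990 = 14298963.
Share for 5: 8941680/14298963 = 0.62534.
n_5 = 50 × 0.62534 = 31.267... → 31.

31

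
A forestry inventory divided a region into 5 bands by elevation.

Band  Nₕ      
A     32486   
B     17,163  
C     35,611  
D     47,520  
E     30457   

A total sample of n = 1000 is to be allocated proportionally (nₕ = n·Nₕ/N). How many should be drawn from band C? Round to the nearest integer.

218

N = 32486 + 17163 + 35611 + 47520 + 30457 = 163237.
n_C = 1000·35611/163237 = 218.155... → 218.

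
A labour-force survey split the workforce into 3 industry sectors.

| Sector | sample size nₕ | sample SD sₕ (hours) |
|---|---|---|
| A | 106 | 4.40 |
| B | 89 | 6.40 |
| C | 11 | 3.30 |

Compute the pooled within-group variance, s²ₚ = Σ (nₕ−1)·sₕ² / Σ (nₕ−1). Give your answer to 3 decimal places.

28.306

A: (106−1)·4.40² = 105·19.36 = 2032.8
B: (89−1)·6.40² = 88·40.96 = 3604.48
C: (11−1)·3.30² = 10·10.89 = 108.9
Numerator = 5746.18; denominator = Σ(nₕ−1) = 203.
s²ₚ = 5746.18/203 = 28.30631... → 28.306.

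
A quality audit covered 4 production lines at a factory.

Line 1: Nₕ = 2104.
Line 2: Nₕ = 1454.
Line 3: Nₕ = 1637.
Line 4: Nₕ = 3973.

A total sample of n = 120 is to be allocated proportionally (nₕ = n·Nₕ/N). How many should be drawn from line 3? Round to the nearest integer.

21

N = 2104 + 1454 + 1637 + 3973 = 9168.
n_3 = 120·1637/9168 = 21.427... → 21.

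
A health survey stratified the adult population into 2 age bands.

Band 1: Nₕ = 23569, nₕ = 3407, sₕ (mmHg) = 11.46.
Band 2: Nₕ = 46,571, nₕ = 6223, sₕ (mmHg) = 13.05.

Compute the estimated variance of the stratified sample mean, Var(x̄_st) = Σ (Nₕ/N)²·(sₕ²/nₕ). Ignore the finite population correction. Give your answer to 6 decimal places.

N = 70140; Wₕ = Nₕ/N.
band 1: (23569/70140)²·11.46²/3407 = 0.004352591
band 2: (46571/70140)²·13.05²/6223 = 0.012064819
Sum = 0.016417411 → 0.016417.

0.016417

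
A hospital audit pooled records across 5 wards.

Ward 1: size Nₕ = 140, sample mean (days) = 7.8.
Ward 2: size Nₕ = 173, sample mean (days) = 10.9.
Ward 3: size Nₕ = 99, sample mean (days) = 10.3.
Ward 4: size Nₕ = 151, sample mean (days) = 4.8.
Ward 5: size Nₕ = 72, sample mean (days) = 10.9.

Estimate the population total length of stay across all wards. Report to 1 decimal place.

1: 140·7.8 = 1092
2: 173·10.9 = 1885.7
3: 99·10.3 = 1019.7
4: 151·4.8 = 724.8
5: 72·10.9 = 784.8
τ̂ = Σ Nₕx̄ₕ = 5507.0.

5507.0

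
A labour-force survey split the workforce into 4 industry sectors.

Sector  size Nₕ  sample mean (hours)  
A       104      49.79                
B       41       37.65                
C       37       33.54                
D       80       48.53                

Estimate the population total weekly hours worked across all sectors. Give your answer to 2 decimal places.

11845.19

Estimate total by summing Nₕ·x̄ₕ over strata.
104·49.79 + 41·37.65 + 37·33.54 + 80·48.53 = 5178.16 + 1543.65 + 1240.98 + 3882.4 = 11845.19.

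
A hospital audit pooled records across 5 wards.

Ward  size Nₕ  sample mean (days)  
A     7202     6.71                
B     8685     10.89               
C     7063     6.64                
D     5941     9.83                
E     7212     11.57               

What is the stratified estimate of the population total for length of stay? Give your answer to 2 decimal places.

Population total = Σ Nₕ·x̄ₕ (each stratum's size times its mean).
7202·6.71 + 8685·10.89 + 7063·6.64 + 5941·9.83 + 7212·11.57 = 48325.42 + 94579.65 + 46898.32 + 58400.03 + 83442.84 = 331646.26.

331646.26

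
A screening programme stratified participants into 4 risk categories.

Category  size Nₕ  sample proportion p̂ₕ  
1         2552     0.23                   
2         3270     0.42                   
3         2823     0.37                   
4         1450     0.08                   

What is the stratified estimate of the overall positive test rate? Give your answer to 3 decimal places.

0.309

N = 2552 + 3270 + 2823 + 1450 = 10095.
Overall proportion = Σ (Nₕ/N)·p̂ₕ.
Σ Nₕp̂ₕ = 586.96 + 1373.4 + 1044.51 + 116 = 3120.87.
3120.87 / 10095 = 0.30915... → 0.309.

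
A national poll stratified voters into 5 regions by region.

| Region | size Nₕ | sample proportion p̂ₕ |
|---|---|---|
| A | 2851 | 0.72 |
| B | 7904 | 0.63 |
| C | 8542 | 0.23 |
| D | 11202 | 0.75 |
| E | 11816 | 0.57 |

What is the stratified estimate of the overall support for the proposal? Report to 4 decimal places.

N = 2851 + 7904 + 8542 + 11202 + 11816 = 42315.
Overall proportion = Σ (Nₕ/N)·p̂ₕ.
Σ Nₕp̂ₕ = 2052.72 + 4979.52 + 1964.66 + 8401.5 + 6735.12 = 24133.52.
24133.52 / 42315 = 0.570330... → 0.5703.

0.5703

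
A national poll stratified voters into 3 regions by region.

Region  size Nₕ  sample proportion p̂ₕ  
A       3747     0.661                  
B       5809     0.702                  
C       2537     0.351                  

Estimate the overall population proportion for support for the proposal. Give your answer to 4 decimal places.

0.6157

N = 3747 + 5809 + 2537 = 12093.
Overall proportion = Σ (Nₕ/N)·p̂ₕ.
Σ Nₕp̂ₕ = 2476.767 + 4077.918 + 890.487 = 7445.172.
7445.172 / 12093 = 0.615660... → 0.6157.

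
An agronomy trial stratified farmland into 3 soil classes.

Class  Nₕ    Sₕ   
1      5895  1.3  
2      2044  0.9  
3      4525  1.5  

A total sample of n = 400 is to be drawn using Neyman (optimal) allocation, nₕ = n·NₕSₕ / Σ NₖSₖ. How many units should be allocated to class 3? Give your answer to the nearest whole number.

1: NₕSₕ = 5895·1.3 = 7663.5
2: NₕSₕ = 2044·0.9 = 1839.6
3: NₕSₕ = 4525·1.5 = 6787.5
Σ NₕSₕ = 16290.6.
n_3 = 400·6787.5/16290.6 = 166.661... → 167.

167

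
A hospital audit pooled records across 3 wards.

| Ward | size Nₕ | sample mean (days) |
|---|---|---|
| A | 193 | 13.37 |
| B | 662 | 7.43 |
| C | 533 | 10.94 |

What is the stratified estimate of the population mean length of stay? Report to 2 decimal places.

9.60

N = 1388; weights Wₕ = Nₕ/N = (0.1390, 0.4769, 0.3840).
x̄_st = Σ Wₕ·x̄ₕ = 0.1390·13.37 + 0.4769·7.43 + 0.3840·10.94 ≈ 9.6038...
→ 9.60.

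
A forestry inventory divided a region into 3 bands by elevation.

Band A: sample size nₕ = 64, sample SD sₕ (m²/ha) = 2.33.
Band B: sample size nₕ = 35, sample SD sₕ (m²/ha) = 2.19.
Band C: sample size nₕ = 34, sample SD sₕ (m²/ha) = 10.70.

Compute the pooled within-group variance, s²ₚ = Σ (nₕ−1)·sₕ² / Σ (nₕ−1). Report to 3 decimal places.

A: (64−1)·2.33² = 63·5.4289 = 342.0207
B: (35−1)·2.19² = 34·4.7961 = 163.0674
C: (34−1)·10.70² = 33·114.49 = 3778.17
Numerator = 4283.2581; denominator = Σ(nₕ−1) = 130.
s²ₚ = 4283.2581/130 = 32.94814... → 32.948.

32.948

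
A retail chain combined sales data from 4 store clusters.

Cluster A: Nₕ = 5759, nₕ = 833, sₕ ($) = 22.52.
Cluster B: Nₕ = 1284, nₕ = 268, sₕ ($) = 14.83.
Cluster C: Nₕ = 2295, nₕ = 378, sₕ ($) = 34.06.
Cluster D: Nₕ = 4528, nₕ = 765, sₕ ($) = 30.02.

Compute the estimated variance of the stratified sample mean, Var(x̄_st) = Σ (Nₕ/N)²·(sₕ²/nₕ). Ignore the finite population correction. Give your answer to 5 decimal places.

N = 13866. Term for each stratum: Wₕ²sₕ²/nₕ.
Var(x̄_st) = 0.10502279 + 0.00703680 + 0.08407376 + 0.12562335 = 0.32175670 → 0.32176.

0.32176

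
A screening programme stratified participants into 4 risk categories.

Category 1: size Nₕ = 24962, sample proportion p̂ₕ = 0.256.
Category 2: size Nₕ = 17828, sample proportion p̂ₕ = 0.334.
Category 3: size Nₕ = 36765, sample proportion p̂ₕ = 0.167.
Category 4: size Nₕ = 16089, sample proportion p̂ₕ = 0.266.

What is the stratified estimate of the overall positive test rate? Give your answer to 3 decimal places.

N = 24962 + 17828 + 36765 + 16089 = 95644.
Overall proportion = Σ (Nₕ/N)·p̂ₕ.
Σ Nₕp̂ₕ = 6390.272 + 5954.552 + 6139.755 + 4279.674 = 22764.253.
22764.253 / 95644 = 0.23801... → 0.238.

0.238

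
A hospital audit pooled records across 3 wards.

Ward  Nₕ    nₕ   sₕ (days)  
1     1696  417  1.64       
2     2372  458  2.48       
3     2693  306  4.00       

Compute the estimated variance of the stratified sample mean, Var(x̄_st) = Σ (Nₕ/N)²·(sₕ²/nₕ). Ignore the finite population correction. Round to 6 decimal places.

0.010354

N = 6761; Wₕ = Nₕ/N.
ward 1: (1696/6761)²·1.64²/417 = 0.000405865
ward 2: (2372/6761)²·2.48²/458 = 0.001652895
ward 3: (2693/6761)²·4.00²/306 = 0.008295630
Sum = 0.010354391 → 0.010354.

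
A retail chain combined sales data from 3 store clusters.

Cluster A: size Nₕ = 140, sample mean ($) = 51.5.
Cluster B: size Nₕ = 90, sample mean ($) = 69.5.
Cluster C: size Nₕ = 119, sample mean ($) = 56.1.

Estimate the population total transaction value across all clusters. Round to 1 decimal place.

20140.9

Estimate total by summing Nₕ·x̄ₕ over strata.
140·51.5 + 90·69.5 + 119·56.1 = 7210 + 6255 + 6675.9 = 20140.9.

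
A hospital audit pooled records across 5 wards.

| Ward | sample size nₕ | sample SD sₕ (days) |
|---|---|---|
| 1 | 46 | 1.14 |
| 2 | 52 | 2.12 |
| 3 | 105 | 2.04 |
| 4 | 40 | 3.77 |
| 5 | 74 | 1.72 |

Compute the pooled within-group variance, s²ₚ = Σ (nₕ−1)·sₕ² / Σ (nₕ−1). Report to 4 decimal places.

Degrees of freedom: 45 + 51 + 104 + 39 + 73 = 312.
Σ(nₕ−1)sₕ² = 45·1.2996 + 51·4.4944 + 104·4.1616 + 39·14.2129 + 73·2.9584 = 1490.7691.
s²ₚ = 1490.7691 / 312 = 4.778106... → 4.7781.

4.7781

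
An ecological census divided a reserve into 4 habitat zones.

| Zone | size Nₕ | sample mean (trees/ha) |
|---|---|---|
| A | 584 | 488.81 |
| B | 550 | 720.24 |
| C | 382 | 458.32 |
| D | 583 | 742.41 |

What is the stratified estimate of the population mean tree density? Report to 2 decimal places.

614.34

x̄_st = (Σ Nₕx̄ₕ) / (Σ Nₕ) = (584·488.81 + 550·720.24 + 382·458.32 + 583·742.41) / 2099
= 1289500.31 / 2099 = 614.3403... → 614.34.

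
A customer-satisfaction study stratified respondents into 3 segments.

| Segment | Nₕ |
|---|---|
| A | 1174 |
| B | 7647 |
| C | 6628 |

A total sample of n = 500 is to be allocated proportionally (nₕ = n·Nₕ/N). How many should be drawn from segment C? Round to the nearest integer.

Share of segment C = 6628/15449 = 0.42902.
Allocate 500 × 0.42902 = 214.512... → 215.

215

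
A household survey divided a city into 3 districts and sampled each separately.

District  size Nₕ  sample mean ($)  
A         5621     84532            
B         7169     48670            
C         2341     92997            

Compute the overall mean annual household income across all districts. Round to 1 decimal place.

N = 5621 + 7169 + 2341 = 15131.
Weight each subgroup mean by Nₕ/N and sum.
Σ Nₕx̄ₕ = 5621·84532 + 7169·48670 + 2341·92997 = 475154372 + 348915230 + 217705977 = 1041775579.
Divide by N: 1041775579 / 15131 = 68850.412... → 68850.4.

68850.4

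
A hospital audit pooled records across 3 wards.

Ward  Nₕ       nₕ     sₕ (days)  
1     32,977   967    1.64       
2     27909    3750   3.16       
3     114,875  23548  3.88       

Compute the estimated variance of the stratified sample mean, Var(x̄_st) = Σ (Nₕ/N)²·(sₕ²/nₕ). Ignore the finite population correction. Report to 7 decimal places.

N = 175761. Term for each stratum: Wₕ²sₕ²/nₕ.
Var(x̄_st) = 0.0000979126 + 0.0000671408 + 0.0002730961 = 0.0004381494 → 0.0004381.

0.0004381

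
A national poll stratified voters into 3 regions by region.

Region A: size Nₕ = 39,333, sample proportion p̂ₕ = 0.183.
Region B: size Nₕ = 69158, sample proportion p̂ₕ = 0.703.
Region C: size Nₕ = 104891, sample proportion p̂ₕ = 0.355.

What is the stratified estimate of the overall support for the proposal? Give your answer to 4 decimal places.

Wₕ = Nₕ/N with N = 213382: 0.1843, 0.3241, 0.4916.
p̂_st = 0.1843·0.183 + 0.3241·0.703 + 0.4916·0.355 ≈ 0.436083... → 0.4361.

0.4361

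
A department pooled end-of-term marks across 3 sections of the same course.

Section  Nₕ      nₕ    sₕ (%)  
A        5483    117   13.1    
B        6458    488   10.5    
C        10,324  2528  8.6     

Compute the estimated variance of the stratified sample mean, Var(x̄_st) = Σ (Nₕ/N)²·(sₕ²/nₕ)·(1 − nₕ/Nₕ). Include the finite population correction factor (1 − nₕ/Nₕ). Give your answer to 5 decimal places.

0.10937

N = 22265. Term for each stratum: Wₕ²sₕ²/nₕ·(1−nₕ/Nₕ).
Var(x̄_st) = 0.08705230 + 0.01757057 + 0.00475001 = 0.10937287 → 0.10937.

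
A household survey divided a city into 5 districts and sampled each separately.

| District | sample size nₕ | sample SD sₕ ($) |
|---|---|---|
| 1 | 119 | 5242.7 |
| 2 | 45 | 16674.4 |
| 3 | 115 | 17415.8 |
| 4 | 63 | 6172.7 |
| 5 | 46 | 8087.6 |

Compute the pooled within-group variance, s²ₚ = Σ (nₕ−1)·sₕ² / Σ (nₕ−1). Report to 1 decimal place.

Degrees of freedom: 118 + 44 + 114 + 62 + 45 = 383.
Σ(nₕ−1)sₕ² = 118·27485903.29 + 44·278035615.36 + 114·303310089.64 + 62·38102225.29 + 45·65409273.76 = 55360009170.2.
s²ₚ = 55360009170.2 / 383 = 144543104.883... → 144543104.9.

144543104.9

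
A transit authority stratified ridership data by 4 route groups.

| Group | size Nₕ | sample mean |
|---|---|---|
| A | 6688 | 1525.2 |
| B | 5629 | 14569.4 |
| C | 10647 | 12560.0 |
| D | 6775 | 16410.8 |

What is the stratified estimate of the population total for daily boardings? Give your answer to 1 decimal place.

337121180.2

A: 6688·1525.2 = 10200537.6
B: 5629·14569.4 = 82011152.6
C: 10647·12560.0 = 133726320
D: 6775·16410.8 = 111183170
τ̂ = Σ Nₕx̄ₕ = 337121180.2.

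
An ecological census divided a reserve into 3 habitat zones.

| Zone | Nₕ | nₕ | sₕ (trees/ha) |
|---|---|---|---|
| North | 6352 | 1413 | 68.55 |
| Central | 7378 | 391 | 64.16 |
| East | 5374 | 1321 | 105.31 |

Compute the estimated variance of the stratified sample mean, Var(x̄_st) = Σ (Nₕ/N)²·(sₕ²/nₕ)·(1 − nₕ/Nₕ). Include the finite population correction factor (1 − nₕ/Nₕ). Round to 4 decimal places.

2.2740

N = 19104. Term for each stratum: Wₕ²sₕ²/nₕ·(1−nₕ/Nₕ).
Var(x̄_st) = 0.2858733 + 1.4870745 + 0.5010281 = 2.2739759 → 2.2740.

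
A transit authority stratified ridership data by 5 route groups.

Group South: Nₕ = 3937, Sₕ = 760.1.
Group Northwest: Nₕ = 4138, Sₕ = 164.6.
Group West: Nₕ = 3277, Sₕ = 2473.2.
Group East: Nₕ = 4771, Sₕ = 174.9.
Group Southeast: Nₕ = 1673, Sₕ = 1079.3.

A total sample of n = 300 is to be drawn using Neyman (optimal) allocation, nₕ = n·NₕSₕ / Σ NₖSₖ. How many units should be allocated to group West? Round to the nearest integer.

South: NₕSₕ = 3937·760.1 = 2992513.7
Northwest: NₕSₕ = 4138·164.6 = 681114.8
West: NₕSₕ = 3277·2473.2 = 8104676.4
East: NₕSₕ = 4771·174.9 = 834447.9
Southeast: NₕSₕ = 1673·1079.3 = 1805668.9
Σ NₕSₕ = 14418421.7.
n_West = 300·8104676.4/14418421.7 = 168.632... → 169.

169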